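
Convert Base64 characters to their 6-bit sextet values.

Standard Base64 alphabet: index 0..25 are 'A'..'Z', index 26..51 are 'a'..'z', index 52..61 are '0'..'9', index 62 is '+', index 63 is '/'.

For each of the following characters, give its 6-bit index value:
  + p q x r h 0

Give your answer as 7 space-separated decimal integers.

'+': index 62
'p': a..z range, 26 + ord('p') − ord('a') = 41
'q': a..z range, 26 + ord('q') − ord('a') = 42
'x': a..z range, 26 + ord('x') − ord('a') = 49
'r': a..z range, 26 + ord('r') − ord('a') = 43
'h': a..z range, 26 + ord('h') − ord('a') = 33
'0': 0..9 range, 52 + ord('0') − ord('0') = 52

Answer: 62 41 42 49 43 33 52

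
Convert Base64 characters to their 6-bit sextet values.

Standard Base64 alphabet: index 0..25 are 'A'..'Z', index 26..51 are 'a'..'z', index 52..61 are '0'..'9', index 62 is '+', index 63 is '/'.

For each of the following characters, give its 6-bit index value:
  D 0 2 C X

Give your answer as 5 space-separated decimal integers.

Answer: 3 52 54 2 23

Derivation:
'D': A..Z range, ord('D') − ord('A') = 3
'0': 0..9 range, 52 + ord('0') − ord('0') = 52
'2': 0..9 range, 52 + ord('2') − ord('0') = 54
'C': A..Z range, ord('C') − ord('A') = 2
'X': A..Z range, ord('X') − ord('A') = 23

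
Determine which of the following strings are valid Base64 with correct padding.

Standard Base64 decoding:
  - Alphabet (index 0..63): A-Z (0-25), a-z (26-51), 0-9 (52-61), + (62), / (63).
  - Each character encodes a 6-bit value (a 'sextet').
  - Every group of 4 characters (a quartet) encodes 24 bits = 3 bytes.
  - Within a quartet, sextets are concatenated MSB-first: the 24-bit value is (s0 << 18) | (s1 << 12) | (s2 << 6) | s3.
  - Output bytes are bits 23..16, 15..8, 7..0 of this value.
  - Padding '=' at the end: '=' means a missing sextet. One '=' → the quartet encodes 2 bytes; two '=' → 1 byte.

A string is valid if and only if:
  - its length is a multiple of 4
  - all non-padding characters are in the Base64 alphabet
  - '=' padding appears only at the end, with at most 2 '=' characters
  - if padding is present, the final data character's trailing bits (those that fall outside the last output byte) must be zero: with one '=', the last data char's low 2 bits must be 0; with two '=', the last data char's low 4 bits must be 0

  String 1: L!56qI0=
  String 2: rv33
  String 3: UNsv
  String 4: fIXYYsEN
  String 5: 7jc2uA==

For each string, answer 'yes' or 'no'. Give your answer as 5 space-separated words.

String 1: 'L!56qI0=' → invalid (bad char(s): ['!'])
String 2: 'rv33' → valid
String 3: 'UNsv' → valid
String 4: 'fIXYYsEN' → valid
String 5: '7jc2uA==' → valid

Answer: no yes yes yes yes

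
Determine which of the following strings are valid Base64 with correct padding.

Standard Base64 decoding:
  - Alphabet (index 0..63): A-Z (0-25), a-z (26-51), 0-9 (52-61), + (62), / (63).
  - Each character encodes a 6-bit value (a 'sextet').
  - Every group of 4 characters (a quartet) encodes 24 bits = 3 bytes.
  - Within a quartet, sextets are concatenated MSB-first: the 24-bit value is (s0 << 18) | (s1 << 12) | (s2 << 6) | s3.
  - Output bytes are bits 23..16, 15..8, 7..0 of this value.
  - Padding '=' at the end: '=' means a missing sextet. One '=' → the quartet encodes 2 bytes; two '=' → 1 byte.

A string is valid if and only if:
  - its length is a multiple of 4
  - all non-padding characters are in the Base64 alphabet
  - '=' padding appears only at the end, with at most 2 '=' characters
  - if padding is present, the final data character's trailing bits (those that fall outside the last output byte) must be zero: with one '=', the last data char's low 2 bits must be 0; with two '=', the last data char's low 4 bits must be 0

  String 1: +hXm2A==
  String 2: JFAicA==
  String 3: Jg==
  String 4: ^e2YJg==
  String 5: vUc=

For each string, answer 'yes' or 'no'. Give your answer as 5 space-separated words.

String 1: '+hXm2A==' → valid
String 2: 'JFAicA==' → valid
String 3: 'Jg==' → valid
String 4: '^e2YJg==' → invalid (bad char(s): ['^'])
String 5: 'vUc=' → valid

Answer: yes yes yes no yes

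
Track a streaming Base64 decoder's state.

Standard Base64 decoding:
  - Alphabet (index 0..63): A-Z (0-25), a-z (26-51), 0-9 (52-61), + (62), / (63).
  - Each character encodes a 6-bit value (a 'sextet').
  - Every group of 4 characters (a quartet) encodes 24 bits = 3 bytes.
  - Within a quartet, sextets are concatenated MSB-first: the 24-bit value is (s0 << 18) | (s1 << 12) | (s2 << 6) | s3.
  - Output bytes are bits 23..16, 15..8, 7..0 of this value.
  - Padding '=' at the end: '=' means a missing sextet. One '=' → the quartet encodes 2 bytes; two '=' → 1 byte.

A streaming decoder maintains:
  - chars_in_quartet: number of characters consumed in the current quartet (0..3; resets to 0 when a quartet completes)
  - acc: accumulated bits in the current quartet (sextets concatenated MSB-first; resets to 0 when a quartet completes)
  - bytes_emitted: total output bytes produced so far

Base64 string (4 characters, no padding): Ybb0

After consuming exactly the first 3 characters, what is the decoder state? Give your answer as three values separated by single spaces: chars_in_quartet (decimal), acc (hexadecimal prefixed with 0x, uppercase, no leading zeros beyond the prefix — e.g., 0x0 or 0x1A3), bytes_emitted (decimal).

After char 0 ('Y'=24): chars_in_quartet=1 acc=0x18 bytes_emitted=0
After char 1 ('b'=27): chars_in_quartet=2 acc=0x61B bytes_emitted=0
After char 2 ('b'=27): chars_in_quartet=3 acc=0x186DB bytes_emitted=0

Answer: 3 0x186DB 0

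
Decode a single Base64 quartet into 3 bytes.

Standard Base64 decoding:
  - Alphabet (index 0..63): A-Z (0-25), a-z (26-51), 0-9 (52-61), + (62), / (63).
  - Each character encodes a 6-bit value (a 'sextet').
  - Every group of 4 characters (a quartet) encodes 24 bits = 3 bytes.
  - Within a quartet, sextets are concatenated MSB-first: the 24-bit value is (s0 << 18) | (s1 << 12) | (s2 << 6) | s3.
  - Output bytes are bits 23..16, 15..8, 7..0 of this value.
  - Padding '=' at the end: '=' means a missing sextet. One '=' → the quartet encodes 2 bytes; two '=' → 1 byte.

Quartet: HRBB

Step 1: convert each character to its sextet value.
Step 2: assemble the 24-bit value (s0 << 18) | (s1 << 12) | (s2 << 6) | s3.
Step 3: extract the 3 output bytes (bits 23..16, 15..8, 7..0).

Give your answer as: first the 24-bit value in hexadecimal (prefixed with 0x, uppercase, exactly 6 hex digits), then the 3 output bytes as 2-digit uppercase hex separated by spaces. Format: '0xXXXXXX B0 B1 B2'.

Sextets: H=7, R=17, B=1, B=1
24-bit: (7<<18) | (17<<12) | (1<<6) | 1
      = 0x1C0000 | 0x011000 | 0x000040 | 0x000001
      = 0x1D1041
Bytes: (v>>16)&0xFF=1D, (v>>8)&0xFF=10, v&0xFF=41

Answer: 0x1D1041 1D 10 41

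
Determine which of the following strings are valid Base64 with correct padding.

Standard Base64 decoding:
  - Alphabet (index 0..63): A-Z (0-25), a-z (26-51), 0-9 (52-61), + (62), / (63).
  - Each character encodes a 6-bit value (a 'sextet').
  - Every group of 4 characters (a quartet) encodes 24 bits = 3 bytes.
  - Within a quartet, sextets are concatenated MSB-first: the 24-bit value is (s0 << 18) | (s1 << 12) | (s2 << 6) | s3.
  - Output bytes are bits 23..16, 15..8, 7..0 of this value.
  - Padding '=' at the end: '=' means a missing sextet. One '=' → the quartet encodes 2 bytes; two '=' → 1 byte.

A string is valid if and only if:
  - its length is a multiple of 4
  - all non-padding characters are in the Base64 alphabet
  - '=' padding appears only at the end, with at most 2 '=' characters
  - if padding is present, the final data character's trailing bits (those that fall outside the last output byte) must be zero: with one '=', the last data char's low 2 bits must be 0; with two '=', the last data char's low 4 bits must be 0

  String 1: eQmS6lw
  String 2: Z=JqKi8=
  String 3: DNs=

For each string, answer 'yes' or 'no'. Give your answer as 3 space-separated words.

Answer: no no yes

Derivation:
String 1: 'eQmS6lw' → invalid (len=7 not mult of 4)
String 2: 'Z=JqKi8=' → invalid (bad char(s): ['=']; '=' in middle)
String 3: 'DNs=' → valid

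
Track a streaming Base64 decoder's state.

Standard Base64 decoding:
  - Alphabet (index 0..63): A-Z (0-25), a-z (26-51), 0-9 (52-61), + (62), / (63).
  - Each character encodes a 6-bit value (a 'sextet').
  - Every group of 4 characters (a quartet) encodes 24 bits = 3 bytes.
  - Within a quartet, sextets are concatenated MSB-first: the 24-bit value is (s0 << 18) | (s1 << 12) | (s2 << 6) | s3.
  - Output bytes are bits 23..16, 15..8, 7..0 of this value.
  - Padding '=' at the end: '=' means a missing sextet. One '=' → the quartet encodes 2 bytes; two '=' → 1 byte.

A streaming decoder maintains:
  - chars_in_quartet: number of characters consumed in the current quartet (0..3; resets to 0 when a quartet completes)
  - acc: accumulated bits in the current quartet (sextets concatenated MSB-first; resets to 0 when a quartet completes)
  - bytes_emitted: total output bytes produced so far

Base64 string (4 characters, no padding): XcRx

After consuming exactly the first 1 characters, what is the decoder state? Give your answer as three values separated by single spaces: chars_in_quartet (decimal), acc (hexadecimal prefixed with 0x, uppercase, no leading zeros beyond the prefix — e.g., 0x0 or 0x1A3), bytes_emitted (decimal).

Answer: 1 0x17 0

Derivation:
After char 0 ('X'=23): chars_in_quartet=1 acc=0x17 bytes_emitted=0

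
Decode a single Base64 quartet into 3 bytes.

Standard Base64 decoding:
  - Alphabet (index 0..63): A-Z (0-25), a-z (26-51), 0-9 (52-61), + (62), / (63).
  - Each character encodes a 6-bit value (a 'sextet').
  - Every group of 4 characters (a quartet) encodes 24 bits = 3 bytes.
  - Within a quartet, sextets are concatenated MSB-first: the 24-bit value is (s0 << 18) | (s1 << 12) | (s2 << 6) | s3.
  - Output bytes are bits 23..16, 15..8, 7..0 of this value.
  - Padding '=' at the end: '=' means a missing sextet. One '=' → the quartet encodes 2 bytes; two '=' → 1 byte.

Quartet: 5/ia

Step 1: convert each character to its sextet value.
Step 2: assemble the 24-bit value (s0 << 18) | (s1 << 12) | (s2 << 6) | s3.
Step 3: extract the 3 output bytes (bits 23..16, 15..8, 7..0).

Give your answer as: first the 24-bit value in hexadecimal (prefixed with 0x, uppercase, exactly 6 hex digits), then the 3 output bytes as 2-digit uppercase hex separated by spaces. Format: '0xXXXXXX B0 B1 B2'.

Sextets: 5=57, /=63, i=34, a=26
24-bit: (57<<18) | (63<<12) | (34<<6) | 26
      = 0xE40000 | 0x03F000 | 0x000880 | 0x00001A
      = 0xE7F89A
Bytes: (v>>16)&0xFF=E7, (v>>8)&0xFF=F8, v&0xFF=9A

Answer: 0xE7F89A E7 F8 9A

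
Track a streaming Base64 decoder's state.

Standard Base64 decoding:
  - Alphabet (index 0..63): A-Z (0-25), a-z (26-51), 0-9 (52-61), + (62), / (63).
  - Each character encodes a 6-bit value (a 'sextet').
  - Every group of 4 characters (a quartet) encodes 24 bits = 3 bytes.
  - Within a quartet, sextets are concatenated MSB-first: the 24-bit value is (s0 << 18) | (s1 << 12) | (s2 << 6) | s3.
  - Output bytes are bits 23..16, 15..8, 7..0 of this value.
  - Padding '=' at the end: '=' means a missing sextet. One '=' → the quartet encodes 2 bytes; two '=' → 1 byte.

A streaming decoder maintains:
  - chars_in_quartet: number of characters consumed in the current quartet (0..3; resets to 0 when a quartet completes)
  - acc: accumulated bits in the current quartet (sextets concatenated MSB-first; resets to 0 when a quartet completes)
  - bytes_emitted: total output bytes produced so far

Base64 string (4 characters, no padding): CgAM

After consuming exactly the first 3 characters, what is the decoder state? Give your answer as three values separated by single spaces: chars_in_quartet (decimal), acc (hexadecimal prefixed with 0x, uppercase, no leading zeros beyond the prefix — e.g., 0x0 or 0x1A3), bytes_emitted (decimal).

Answer: 3 0x2800 0

Derivation:
After char 0 ('C'=2): chars_in_quartet=1 acc=0x2 bytes_emitted=0
After char 1 ('g'=32): chars_in_quartet=2 acc=0xA0 bytes_emitted=0
After char 2 ('A'=0): chars_in_quartet=3 acc=0x2800 bytes_emitted=0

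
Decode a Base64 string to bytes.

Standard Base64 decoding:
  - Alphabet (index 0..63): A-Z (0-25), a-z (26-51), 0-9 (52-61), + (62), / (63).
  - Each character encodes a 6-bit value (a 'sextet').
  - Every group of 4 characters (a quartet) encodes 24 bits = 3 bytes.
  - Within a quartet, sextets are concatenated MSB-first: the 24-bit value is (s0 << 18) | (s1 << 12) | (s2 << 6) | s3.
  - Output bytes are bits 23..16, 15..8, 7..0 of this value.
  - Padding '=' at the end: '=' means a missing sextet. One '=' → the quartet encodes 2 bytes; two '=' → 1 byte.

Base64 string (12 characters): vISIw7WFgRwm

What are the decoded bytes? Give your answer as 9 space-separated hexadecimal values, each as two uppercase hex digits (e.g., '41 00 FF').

Answer: BC 84 88 C3 B5 85 81 1C 26

Derivation:
After char 0 ('v'=47): chars_in_quartet=1 acc=0x2F bytes_emitted=0
After char 1 ('I'=8): chars_in_quartet=2 acc=0xBC8 bytes_emitted=0
After char 2 ('S'=18): chars_in_quartet=3 acc=0x2F212 bytes_emitted=0
After char 3 ('I'=8): chars_in_quartet=4 acc=0xBC8488 -> emit BC 84 88, reset; bytes_emitted=3
After char 4 ('w'=48): chars_in_quartet=1 acc=0x30 bytes_emitted=3
After char 5 ('7'=59): chars_in_quartet=2 acc=0xC3B bytes_emitted=3
After char 6 ('W'=22): chars_in_quartet=3 acc=0x30ED6 bytes_emitted=3
After char 7 ('F'=5): chars_in_quartet=4 acc=0xC3B585 -> emit C3 B5 85, reset; bytes_emitted=6
After char 8 ('g'=32): chars_in_quartet=1 acc=0x20 bytes_emitted=6
After char 9 ('R'=17): chars_in_quartet=2 acc=0x811 bytes_emitted=6
After char 10 ('w'=48): chars_in_quartet=3 acc=0x20470 bytes_emitted=6
After char 11 ('m'=38): chars_in_quartet=4 acc=0x811C26 -> emit 81 1C 26, reset; bytes_emitted=9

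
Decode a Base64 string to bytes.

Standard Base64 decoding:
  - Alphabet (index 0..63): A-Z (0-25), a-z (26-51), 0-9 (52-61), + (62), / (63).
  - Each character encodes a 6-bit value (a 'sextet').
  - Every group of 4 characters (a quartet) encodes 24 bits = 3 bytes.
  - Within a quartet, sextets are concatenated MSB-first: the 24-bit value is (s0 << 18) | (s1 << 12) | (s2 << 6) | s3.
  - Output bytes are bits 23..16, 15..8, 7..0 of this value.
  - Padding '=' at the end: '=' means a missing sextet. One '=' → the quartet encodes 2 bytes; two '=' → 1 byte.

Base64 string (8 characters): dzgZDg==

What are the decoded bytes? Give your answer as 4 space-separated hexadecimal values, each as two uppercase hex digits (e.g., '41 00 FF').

Answer: 77 38 19 0E

Derivation:
After char 0 ('d'=29): chars_in_quartet=1 acc=0x1D bytes_emitted=0
After char 1 ('z'=51): chars_in_quartet=2 acc=0x773 bytes_emitted=0
After char 2 ('g'=32): chars_in_quartet=3 acc=0x1DCE0 bytes_emitted=0
After char 3 ('Z'=25): chars_in_quartet=4 acc=0x773819 -> emit 77 38 19, reset; bytes_emitted=3
After char 4 ('D'=3): chars_in_quartet=1 acc=0x3 bytes_emitted=3
After char 5 ('g'=32): chars_in_quartet=2 acc=0xE0 bytes_emitted=3
Padding '==': partial quartet acc=0xE0 -> emit 0E; bytes_emitted=4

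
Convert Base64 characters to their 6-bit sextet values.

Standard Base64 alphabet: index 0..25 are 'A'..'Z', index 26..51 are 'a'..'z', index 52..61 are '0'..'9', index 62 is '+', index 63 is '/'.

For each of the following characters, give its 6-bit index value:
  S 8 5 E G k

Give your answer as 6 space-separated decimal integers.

'S': A..Z range, ord('S') − ord('A') = 18
'8': 0..9 range, 52 + ord('8') − ord('0') = 60
'5': 0..9 range, 52 + ord('5') − ord('0') = 57
'E': A..Z range, ord('E') − ord('A') = 4
'G': A..Z range, ord('G') − ord('A') = 6
'k': a..z range, 26 + ord('k') − ord('a') = 36

Answer: 18 60 57 4 6 36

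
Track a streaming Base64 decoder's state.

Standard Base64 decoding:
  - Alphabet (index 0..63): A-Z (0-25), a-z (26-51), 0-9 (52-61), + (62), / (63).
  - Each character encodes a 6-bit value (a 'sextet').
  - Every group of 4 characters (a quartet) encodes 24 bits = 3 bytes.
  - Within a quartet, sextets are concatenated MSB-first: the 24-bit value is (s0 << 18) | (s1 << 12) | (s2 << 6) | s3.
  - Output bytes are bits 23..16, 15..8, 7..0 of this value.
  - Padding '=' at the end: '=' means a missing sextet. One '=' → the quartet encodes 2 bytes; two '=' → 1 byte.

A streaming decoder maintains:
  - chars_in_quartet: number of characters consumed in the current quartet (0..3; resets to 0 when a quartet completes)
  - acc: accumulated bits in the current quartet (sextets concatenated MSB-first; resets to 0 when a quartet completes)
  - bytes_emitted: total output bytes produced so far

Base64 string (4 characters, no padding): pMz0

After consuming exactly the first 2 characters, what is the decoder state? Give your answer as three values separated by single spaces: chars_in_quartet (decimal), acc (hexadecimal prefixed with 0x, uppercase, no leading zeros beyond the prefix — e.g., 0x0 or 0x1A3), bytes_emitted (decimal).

Answer: 2 0xA4C 0

Derivation:
After char 0 ('p'=41): chars_in_quartet=1 acc=0x29 bytes_emitted=0
After char 1 ('M'=12): chars_in_quartet=2 acc=0xA4C bytes_emitted=0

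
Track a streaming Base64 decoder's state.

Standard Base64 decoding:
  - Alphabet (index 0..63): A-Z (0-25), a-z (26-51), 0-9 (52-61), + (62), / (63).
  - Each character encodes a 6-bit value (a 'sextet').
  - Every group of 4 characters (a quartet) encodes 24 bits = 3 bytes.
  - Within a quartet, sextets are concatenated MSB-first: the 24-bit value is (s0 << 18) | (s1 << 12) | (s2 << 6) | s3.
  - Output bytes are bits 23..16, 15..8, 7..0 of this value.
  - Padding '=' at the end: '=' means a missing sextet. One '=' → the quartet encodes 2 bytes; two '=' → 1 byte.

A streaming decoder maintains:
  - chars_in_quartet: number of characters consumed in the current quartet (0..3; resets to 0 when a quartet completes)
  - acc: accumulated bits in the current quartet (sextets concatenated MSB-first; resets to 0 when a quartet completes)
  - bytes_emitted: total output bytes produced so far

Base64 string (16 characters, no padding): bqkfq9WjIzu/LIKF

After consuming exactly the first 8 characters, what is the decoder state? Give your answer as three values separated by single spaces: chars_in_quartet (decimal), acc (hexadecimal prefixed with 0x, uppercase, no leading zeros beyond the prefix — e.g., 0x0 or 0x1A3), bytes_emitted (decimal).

After char 0 ('b'=27): chars_in_quartet=1 acc=0x1B bytes_emitted=0
After char 1 ('q'=42): chars_in_quartet=2 acc=0x6EA bytes_emitted=0
After char 2 ('k'=36): chars_in_quartet=3 acc=0x1BAA4 bytes_emitted=0
After char 3 ('f'=31): chars_in_quartet=4 acc=0x6EA91F -> emit 6E A9 1F, reset; bytes_emitted=3
After char 4 ('q'=42): chars_in_quartet=1 acc=0x2A bytes_emitted=3
After char 5 ('9'=61): chars_in_quartet=2 acc=0xABD bytes_emitted=3
After char 6 ('W'=22): chars_in_quartet=3 acc=0x2AF56 bytes_emitted=3
After char 7 ('j'=35): chars_in_quartet=4 acc=0xABD5A3 -> emit AB D5 A3, reset; bytes_emitted=6

Answer: 0 0x0 6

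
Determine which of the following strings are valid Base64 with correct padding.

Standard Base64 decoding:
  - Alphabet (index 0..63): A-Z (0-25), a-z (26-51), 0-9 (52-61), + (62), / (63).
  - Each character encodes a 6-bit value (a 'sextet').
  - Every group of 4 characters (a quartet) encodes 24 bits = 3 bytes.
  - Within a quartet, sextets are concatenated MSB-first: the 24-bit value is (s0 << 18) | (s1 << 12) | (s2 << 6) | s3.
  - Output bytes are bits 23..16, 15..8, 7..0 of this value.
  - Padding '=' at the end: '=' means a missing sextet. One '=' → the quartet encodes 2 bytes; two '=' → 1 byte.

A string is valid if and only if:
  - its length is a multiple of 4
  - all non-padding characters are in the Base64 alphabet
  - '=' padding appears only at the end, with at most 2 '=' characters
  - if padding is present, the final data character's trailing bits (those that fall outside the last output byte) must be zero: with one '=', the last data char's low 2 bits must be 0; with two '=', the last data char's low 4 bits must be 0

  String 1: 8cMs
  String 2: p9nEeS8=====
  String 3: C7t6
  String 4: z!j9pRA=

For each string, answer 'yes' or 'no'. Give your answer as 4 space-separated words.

Answer: yes no yes no

Derivation:
String 1: '8cMs' → valid
String 2: 'p9nEeS8=====' → invalid (5 pad chars (max 2))
String 3: 'C7t6' → valid
String 4: 'z!j9pRA=' → invalid (bad char(s): ['!'])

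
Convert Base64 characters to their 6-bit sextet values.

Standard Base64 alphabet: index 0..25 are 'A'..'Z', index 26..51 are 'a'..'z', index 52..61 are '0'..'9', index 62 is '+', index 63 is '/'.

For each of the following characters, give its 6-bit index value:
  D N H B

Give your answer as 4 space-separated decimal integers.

Answer: 3 13 7 1

Derivation:
'D': A..Z range, ord('D') − ord('A') = 3
'N': A..Z range, ord('N') − ord('A') = 13
'H': A..Z range, ord('H') − ord('A') = 7
'B': A..Z range, ord('B') − ord('A') = 1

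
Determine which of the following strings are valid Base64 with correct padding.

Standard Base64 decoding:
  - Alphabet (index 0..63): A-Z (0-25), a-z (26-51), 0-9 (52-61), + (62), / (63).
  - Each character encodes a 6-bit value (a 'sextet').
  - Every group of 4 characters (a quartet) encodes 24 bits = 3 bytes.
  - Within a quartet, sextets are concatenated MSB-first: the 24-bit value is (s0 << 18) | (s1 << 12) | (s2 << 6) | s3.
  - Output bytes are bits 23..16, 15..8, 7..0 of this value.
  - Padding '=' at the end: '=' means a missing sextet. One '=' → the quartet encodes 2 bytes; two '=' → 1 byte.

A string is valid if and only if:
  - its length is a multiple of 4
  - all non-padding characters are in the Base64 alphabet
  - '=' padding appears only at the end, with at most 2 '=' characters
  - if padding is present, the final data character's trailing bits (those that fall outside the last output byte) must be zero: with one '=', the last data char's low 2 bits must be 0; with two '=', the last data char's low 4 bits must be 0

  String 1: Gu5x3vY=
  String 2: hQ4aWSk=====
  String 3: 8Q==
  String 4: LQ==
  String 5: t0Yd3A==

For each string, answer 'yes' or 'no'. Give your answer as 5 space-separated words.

String 1: 'Gu5x3vY=' → valid
String 2: 'hQ4aWSk=====' → invalid (5 pad chars (max 2))
String 3: '8Q==' → valid
String 4: 'LQ==' → valid
String 5: 't0Yd3A==' → valid

Answer: yes no yes yes yes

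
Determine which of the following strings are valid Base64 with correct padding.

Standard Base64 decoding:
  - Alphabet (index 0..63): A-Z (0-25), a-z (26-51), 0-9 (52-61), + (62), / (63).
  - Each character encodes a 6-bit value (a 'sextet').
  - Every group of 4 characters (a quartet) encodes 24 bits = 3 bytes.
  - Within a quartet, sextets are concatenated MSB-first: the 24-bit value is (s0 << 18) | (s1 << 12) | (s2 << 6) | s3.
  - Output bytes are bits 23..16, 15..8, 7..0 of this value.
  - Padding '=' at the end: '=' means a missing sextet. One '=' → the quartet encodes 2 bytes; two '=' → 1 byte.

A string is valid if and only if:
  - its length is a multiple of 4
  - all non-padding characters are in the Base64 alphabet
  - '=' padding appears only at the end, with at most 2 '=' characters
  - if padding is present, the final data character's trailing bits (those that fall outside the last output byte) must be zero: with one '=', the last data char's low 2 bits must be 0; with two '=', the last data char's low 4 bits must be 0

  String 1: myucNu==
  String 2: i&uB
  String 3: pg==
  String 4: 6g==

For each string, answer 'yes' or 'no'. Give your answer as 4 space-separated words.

Answer: no no yes yes

Derivation:
String 1: 'myucNu==' → invalid (bad trailing bits)
String 2: 'i&uB' → invalid (bad char(s): ['&'])
String 3: 'pg==' → valid
String 4: '6g==' → valid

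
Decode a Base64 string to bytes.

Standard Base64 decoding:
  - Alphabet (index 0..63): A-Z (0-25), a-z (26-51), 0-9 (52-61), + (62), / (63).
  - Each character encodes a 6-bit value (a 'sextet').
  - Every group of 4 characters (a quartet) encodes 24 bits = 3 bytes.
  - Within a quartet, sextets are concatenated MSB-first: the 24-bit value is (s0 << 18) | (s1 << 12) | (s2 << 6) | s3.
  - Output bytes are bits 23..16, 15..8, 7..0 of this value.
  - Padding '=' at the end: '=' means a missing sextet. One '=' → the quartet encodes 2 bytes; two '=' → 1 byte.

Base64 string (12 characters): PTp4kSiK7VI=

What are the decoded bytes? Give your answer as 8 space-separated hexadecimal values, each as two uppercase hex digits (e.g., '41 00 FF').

Answer: 3D 3A 78 91 28 8A ED 52

Derivation:
After char 0 ('P'=15): chars_in_quartet=1 acc=0xF bytes_emitted=0
After char 1 ('T'=19): chars_in_quartet=2 acc=0x3D3 bytes_emitted=0
After char 2 ('p'=41): chars_in_quartet=3 acc=0xF4E9 bytes_emitted=0
After char 3 ('4'=56): chars_in_quartet=4 acc=0x3D3A78 -> emit 3D 3A 78, reset; bytes_emitted=3
After char 4 ('k'=36): chars_in_quartet=1 acc=0x24 bytes_emitted=3
After char 5 ('S'=18): chars_in_quartet=2 acc=0x912 bytes_emitted=3
After char 6 ('i'=34): chars_in_quartet=3 acc=0x244A2 bytes_emitted=3
After char 7 ('K'=10): chars_in_quartet=4 acc=0x91288A -> emit 91 28 8A, reset; bytes_emitted=6
After char 8 ('7'=59): chars_in_quartet=1 acc=0x3B bytes_emitted=6
After char 9 ('V'=21): chars_in_quartet=2 acc=0xED5 bytes_emitted=6
After char 10 ('I'=8): chars_in_quartet=3 acc=0x3B548 bytes_emitted=6
Padding '=': partial quartet acc=0x3B548 -> emit ED 52; bytes_emitted=8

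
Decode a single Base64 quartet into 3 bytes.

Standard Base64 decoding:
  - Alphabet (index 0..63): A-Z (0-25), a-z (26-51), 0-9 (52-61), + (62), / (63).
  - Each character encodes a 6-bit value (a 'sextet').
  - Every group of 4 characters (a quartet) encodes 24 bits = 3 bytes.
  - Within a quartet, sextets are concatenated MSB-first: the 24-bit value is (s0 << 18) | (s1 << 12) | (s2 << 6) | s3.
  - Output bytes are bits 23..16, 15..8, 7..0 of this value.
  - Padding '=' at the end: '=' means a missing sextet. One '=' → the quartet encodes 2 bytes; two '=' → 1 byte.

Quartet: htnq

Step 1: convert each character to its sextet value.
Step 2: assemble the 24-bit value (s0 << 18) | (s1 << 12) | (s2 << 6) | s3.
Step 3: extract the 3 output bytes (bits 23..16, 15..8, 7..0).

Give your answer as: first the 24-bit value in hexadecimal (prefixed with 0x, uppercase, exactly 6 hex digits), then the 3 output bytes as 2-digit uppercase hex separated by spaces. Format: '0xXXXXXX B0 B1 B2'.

Sextets: h=33, t=45, n=39, q=42
24-bit: (33<<18) | (45<<12) | (39<<6) | 42
      = 0x840000 | 0x02D000 | 0x0009C0 | 0x00002A
      = 0x86D9EA
Bytes: (v>>16)&0xFF=86, (v>>8)&0xFF=D9, v&0xFF=EA

Answer: 0x86D9EA 86 D9 EA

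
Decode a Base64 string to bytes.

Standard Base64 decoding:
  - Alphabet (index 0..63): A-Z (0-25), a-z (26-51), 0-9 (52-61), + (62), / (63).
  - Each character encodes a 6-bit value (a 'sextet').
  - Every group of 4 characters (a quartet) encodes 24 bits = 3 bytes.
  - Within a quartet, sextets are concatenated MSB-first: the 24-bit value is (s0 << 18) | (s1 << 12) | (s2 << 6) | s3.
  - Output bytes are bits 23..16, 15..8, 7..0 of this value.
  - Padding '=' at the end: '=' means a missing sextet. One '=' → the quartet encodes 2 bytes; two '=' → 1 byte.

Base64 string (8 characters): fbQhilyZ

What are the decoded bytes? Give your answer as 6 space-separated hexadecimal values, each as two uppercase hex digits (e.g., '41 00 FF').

Answer: 7D B4 21 8A 5C 99

Derivation:
After char 0 ('f'=31): chars_in_quartet=1 acc=0x1F bytes_emitted=0
After char 1 ('b'=27): chars_in_quartet=2 acc=0x7DB bytes_emitted=0
After char 2 ('Q'=16): chars_in_quartet=3 acc=0x1F6D0 bytes_emitted=0
After char 3 ('h'=33): chars_in_quartet=4 acc=0x7DB421 -> emit 7D B4 21, reset; bytes_emitted=3
After char 4 ('i'=34): chars_in_quartet=1 acc=0x22 bytes_emitted=3
After char 5 ('l'=37): chars_in_quartet=2 acc=0x8A5 bytes_emitted=3
After char 6 ('y'=50): chars_in_quartet=3 acc=0x22972 bytes_emitted=3
After char 7 ('Z'=25): chars_in_quartet=4 acc=0x8A5C99 -> emit 8A 5C 99, reset; bytes_emitted=6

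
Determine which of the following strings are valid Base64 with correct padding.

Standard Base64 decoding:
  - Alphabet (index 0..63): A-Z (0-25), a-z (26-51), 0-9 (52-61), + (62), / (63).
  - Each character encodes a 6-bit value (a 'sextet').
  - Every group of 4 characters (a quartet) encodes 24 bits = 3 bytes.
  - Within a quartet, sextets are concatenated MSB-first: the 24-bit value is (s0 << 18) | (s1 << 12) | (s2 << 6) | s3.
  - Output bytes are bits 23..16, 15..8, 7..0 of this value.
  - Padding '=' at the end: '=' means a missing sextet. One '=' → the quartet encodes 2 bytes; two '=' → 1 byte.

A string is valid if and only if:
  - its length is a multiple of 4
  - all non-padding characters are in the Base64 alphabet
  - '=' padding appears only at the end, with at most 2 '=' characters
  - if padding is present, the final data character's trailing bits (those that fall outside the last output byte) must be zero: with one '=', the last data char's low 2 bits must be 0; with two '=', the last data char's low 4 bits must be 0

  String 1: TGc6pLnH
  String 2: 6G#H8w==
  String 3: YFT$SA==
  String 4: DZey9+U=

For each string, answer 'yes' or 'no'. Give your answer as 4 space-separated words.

String 1: 'TGc6pLnH' → valid
String 2: '6G#H8w==' → invalid (bad char(s): ['#'])
String 3: 'YFT$SA==' → invalid (bad char(s): ['$'])
String 4: 'DZey9+U=' → valid

Answer: yes no no yes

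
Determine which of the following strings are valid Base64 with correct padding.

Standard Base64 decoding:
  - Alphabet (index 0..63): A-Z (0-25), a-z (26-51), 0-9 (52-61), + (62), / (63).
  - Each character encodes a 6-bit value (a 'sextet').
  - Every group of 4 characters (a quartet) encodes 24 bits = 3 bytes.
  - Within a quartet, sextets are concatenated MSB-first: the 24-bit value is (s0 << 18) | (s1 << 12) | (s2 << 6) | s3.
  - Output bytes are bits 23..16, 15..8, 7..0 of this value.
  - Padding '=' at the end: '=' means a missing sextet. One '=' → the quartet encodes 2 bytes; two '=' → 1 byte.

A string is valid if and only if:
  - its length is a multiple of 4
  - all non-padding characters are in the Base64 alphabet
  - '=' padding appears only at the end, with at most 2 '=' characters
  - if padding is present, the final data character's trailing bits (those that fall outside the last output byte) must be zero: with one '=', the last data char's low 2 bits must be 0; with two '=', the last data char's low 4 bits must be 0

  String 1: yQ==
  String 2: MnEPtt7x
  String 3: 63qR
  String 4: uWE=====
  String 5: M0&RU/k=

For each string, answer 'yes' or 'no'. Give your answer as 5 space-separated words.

Answer: yes yes yes no no

Derivation:
String 1: 'yQ==' → valid
String 2: 'MnEPtt7x' → valid
String 3: '63qR' → valid
String 4: 'uWE=====' → invalid (5 pad chars (max 2))
String 5: 'M0&RU/k=' → invalid (bad char(s): ['&'])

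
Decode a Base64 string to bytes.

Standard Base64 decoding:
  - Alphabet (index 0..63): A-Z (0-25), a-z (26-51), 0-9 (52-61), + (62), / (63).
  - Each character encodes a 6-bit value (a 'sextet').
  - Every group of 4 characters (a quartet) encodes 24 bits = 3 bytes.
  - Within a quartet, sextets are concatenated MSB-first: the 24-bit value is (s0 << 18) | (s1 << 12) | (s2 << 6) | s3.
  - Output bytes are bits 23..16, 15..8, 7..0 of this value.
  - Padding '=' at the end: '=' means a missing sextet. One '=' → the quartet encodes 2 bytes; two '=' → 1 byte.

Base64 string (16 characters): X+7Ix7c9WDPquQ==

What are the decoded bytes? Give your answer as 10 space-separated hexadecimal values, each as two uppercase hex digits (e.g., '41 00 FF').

Answer: 5F EE C8 C7 B7 3D 58 33 EA B9

Derivation:
After char 0 ('X'=23): chars_in_quartet=1 acc=0x17 bytes_emitted=0
After char 1 ('+'=62): chars_in_quartet=2 acc=0x5FE bytes_emitted=0
After char 2 ('7'=59): chars_in_quartet=3 acc=0x17FBB bytes_emitted=0
After char 3 ('I'=8): chars_in_quartet=4 acc=0x5FEEC8 -> emit 5F EE C8, reset; bytes_emitted=3
After char 4 ('x'=49): chars_in_quartet=1 acc=0x31 bytes_emitted=3
After char 5 ('7'=59): chars_in_quartet=2 acc=0xC7B bytes_emitted=3
After char 6 ('c'=28): chars_in_quartet=3 acc=0x31EDC bytes_emitted=3
After char 7 ('9'=61): chars_in_quartet=4 acc=0xC7B73D -> emit C7 B7 3D, reset; bytes_emitted=6
After char 8 ('W'=22): chars_in_quartet=1 acc=0x16 bytes_emitted=6
After char 9 ('D'=3): chars_in_quartet=2 acc=0x583 bytes_emitted=6
After char 10 ('P'=15): chars_in_quartet=3 acc=0x160CF bytes_emitted=6
After char 11 ('q'=42): chars_in_quartet=4 acc=0x5833EA -> emit 58 33 EA, reset; bytes_emitted=9
After char 12 ('u'=46): chars_in_quartet=1 acc=0x2E bytes_emitted=9
After char 13 ('Q'=16): chars_in_quartet=2 acc=0xB90 bytes_emitted=9
Padding '==': partial quartet acc=0xB90 -> emit B9; bytes_emitted=10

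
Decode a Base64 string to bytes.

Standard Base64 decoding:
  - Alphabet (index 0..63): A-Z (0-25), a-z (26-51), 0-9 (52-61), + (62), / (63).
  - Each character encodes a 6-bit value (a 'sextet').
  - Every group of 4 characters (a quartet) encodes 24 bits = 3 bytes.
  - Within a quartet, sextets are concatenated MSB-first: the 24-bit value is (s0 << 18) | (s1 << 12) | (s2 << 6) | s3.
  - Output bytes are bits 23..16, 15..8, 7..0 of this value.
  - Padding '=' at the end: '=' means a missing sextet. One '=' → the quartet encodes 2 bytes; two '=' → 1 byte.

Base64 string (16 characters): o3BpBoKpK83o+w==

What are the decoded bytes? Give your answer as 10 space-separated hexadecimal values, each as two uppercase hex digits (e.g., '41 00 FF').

After char 0 ('o'=40): chars_in_quartet=1 acc=0x28 bytes_emitted=0
After char 1 ('3'=55): chars_in_quartet=2 acc=0xA37 bytes_emitted=0
After char 2 ('B'=1): chars_in_quartet=3 acc=0x28DC1 bytes_emitted=0
After char 3 ('p'=41): chars_in_quartet=4 acc=0xA37069 -> emit A3 70 69, reset; bytes_emitted=3
After char 4 ('B'=1): chars_in_quartet=1 acc=0x1 bytes_emitted=3
After char 5 ('o'=40): chars_in_quartet=2 acc=0x68 bytes_emitted=3
After char 6 ('K'=10): chars_in_quartet=3 acc=0x1A0A bytes_emitted=3
After char 7 ('p'=41): chars_in_quartet=4 acc=0x682A9 -> emit 06 82 A9, reset; bytes_emitted=6
After char 8 ('K'=10): chars_in_quartet=1 acc=0xA bytes_emitted=6
After char 9 ('8'=60): chars_in_quartet=2 acc=0x2BC bytes_emitted=6
After char 10 ('3'=55): chars_in_quartet=3 acc=0xAF37 bytes_emitted=6
After char 11 ('o'=40): chars_in_quartet=4 acc=0x2BCDE8 -> emit 2B CD E8, reset; bytes_emitted=9
After char 12 ('+'=62): chars_in_quartet=1 acc=0x3E bytes_emitted=9
After char 13 ('w'=48): chars_in_quartet=2 acc=0xFB0 bytes_emitted=9
Padding '==': partial quartet acc=0xFB0 -> emit FB; bytes_emitted=10

Answer: A3 70 69 06 82 A9 2B CD E8 FB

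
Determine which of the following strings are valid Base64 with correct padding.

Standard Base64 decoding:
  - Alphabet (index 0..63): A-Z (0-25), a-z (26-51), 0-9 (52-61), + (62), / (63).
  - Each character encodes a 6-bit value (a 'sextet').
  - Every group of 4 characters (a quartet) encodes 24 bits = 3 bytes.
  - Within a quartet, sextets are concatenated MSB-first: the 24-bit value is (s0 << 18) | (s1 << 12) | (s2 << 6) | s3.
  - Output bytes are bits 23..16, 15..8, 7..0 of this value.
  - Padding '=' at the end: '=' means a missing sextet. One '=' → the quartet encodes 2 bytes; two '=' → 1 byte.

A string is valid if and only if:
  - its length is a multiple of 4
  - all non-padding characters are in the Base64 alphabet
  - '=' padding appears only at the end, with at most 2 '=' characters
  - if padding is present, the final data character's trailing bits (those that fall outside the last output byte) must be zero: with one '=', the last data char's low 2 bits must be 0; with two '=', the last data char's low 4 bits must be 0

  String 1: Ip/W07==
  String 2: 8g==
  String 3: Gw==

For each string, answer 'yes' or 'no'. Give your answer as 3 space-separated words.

Answer: no yes yes

Derivation:
String 1: 'Ip/W07==' → invalid (bad trailing bits)
String 2: '8g==' → valid
String 3: 'Gw==' → valid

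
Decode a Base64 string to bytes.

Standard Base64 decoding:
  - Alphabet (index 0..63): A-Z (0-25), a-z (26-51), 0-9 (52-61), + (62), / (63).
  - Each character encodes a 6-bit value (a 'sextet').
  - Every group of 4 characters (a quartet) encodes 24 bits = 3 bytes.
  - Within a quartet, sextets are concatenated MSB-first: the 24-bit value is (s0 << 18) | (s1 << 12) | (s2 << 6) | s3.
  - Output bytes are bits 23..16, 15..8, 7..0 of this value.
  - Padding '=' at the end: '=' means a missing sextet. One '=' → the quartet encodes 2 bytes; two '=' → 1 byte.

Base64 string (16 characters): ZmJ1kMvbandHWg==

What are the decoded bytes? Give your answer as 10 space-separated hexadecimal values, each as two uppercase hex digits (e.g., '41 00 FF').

Answer: 66 62 75 90 CB DB 6A 77 47 5A

Derivation:
After char 0 ('Z'=25): chars_in_quartet=1 acc=0x19 bytes_emitted=0
After char 1 ('m'=38): chars_in_quartet=2 acc=0x666 bytes_emitted=0
After char 2 ('J'=9): chars_in_quartet=3 acc=0x19989 bytes_emitted=0
After char 3 ('1'=53): chars_in_quartet=4 acc=0x666275 -> emit 66 62 75, reset; bytes_emitted=3
After char 4 ('k'=36): chars_in_quartet=1 acc=0x24 bytes_emitted=3
After char 5 ('M'=12): chars_in_quartet=2 acc=0x90C bytes_emitted=3
After char 6 ('v'=47): chars_in_quartet=3 acc=0x2432F bytes_emitted=3
After char 7 ('b'=27): chars_in_quartet=4 acc=0x90CBDB -> emit 90 CB DB, reset; bytes_emitted=6
After char 8 ('a'=26): chars_in_quartet=1 acc=0x1A bytes_emitted=6
After char 9 ('n'=39): chars_in_quartet=2 acc=0x6A7 bytes_emitted=6
After char 10 ('d'=29): chars_in_quartet=3 acc=0x1A9DD bytes_emitted=6
After char 11 ('H'=7): chars_in_quartet=4 acc=0x6A7747 -> emit 6A 77 47, reset; bytes_emitted=9
After char 12 ('W'=22): chars_in_quartet=1 acc=0x16 bytes_emitted=9
After char 13 ('g'=32): chars_in_quartet=2 acc=0x5A0 bytes_emitted=9
Padding '==': partial quartet acc=0x5A0 -> emit 5A; bytes_emitted=10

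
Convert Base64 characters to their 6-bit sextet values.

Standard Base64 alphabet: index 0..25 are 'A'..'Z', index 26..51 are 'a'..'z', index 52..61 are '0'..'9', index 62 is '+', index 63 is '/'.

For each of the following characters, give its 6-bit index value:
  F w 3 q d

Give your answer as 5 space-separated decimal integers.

'F': A..Z range, ord('F') − ord('A') = 5
'w': a..z range, 26 + ord('w') − ord('a') = 48
'3': 0..9 range, 52 + ord('3') − ord('0') = 55
'q': a..z range, 26 + ord('q') − ord('a') = 42
'd': a..z range, 26 + ord('d') − ord('a') = 29

Answer: 5 48 55 42 29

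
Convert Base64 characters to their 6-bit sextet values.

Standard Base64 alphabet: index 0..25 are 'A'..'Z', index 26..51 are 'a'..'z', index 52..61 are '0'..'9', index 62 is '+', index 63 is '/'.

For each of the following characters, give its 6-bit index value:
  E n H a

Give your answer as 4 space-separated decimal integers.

'E': A..Z range, ord('E') − ord('A') = 4
'n': a..z range, 26 + ord('n') − ord('a') = 39
'H': A..Z range, ord('H') − ord('A') = 7
'a': a..z range, 26 + ord('a') − ord('a') = 26

Answer: 4 39 7 26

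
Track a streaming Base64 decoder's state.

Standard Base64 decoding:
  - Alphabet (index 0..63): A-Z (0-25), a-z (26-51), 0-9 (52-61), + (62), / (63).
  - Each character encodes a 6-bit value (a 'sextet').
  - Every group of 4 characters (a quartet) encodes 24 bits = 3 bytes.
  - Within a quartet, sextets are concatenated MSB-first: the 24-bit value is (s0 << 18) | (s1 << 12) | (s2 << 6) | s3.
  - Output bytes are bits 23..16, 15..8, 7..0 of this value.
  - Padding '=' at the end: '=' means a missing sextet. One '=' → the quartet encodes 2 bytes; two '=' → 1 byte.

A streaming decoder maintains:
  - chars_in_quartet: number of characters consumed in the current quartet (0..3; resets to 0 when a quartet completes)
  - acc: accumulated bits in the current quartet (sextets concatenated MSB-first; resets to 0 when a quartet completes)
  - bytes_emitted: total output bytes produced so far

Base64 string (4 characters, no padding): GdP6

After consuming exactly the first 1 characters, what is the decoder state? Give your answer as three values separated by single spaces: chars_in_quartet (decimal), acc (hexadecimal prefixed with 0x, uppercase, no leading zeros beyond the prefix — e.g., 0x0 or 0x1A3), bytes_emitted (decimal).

After char 0 ('G'=6): chars_in_quartet=1 acc=0x6 bytes_emitted=0

Answer: 1 0x6 0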